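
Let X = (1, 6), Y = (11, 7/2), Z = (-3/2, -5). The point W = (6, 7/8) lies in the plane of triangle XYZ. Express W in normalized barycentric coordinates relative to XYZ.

(1/12, 7/12, 1/3)

Signed area of the reference triangle: [XYZ] = ½·(1·(7/2−(-5)) + 11·(-5−6) + (-3/2)·(6−(7/2))) = ½·(17/2 − 121 − 15/4) = -465/8.
[WYZ] = ½·(6·(7/2−(-5)) + 11·(-5−(7/8)) + (-3/2)·(7/8−(7/2))) = ½·(51 − 517/8 + 63/16) = -155/32, so the X-coordinate is (-155/32)/(-465/8) = 1/12.
[XWZ] = ½·(1·(7/8−(-5)) + 6·(-5−6) + (-3/2)·(6−(7/8))) = ½·(47/8 − 66 − 123/16) = -1085/32, so the Y-coordinate is 7/12.
[XYW] = ½·(1·(7/2−(7/8)) + 11·(7/8−6) + 6·(6−(7/2))) = ½·(21/8 − 451/8 + 15) = -155/8, so the Z-coordinate is 1/3.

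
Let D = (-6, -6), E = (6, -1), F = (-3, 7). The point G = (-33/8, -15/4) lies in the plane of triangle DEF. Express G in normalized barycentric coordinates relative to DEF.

(3/4, 1/8, 1/8)

Signed area of the reference triangle: [DEF] = ½·((-6)·(-1−7) + 6·(7−(-6)) + (-3)·(-6−(-1))) = ½·(48 + 78 + 15) = 141/2.
[GEF] = ½·((-33/8)·(-1−7) + 6·(7−(-15/4)) + (-3)·(-15/4−(-1))) = ½·(33 + 129/2 + 33/4) = 423/8, so the D-coordinate is (423/8)/(141/2) = 3/4.
[DGF] = ½·((-6)·(-15/4−7) + (-33/8)·(7−(-6)) + (-3)·(-6−(-15/4))) = ½·(129/2 − 429/8 + 27/4) = 141/16, so the E-coordinate is 1/8.
[DEG] = ½·((-6)·(-1−(-15/4)) + 6·(-15/4−(-6)) + (-33/8)·(-6−(-1))) = ½·(-33/2 + 27/2 + 165/8) = 141/16, so the F-coordinate is 1/8.
Check: 3/4 + 1/8 + 1/8 = 1.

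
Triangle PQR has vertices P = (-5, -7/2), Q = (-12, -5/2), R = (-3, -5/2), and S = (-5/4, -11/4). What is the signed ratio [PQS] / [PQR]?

[PQR] = ½·((-5)·(-5/2−(-5/2)) + (-12)·(-5/2−(-7/2)) + (-3)·(-7/2−(-5/2))) = ½·(0 − 12 + 3) = -9/2.
[PQS] = ½·((-5)·(-5/2−(-11/4)) + (-12)·(-11/4−(-7/2)) + (-5/4)·(-7/2−(-5/2))) = ½·(-5/4 − 9 + 5/4) = -9/2, so the ratio is (-9/2)/(-9/2) = 1.

1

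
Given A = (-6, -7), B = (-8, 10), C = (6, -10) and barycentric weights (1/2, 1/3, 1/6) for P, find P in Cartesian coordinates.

(-14/3, -11/6)

P = (1/2)·A + (1/3)·B + (1/6)·C.
x-coordinate: (1/2)·(-6) + (1/3)·(-8) + (1/6)·6 = -14/3.
y-coordinate: (1/2)·(-7) + (1/3)·10 + (1/6)·(-10) = -11/6.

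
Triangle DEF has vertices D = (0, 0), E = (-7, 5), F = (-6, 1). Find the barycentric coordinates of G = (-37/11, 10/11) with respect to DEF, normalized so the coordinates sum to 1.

(5/11, 1/11, 5/11)

Signed area of the reference triangle: [DEF] = ½·(0·(5−1) + (-7)·(1−0) + (-6)·(0−5)) = ½·(0 − 7 + 30) = 23/2.
[GEF] = ½·((-37/11)·(5−1) + (-7)·(1−(10/11)) + (-6)·(10/11−5)) = ½·(-148/11 − 7/11 + 270/11) = 115/22, so the D-coordinate is (115/22)/(23/2) = 5/11.
[DGF] = ½·(0·(10/11−1) + (-37/11)·(1−0) + (-6)·(0−(10/11))) = ½·(0 − 37/11 + 60/11) = 23/22, so the E-coordinate is 1/11.
[DEG] = ½·(0·(5−(10/11)) + (-7)·(10/11−0) + (-37/11)·(0−5)) = ½·(0 − 70/11 + 185/11) = 115/22, so the F-coordinate is 5/11.
Check: 5/11 + 1/11 + 5/11 = 1.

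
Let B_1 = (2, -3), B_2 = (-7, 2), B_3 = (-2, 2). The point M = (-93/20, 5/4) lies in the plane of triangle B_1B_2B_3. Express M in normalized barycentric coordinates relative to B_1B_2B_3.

(3/20, 13/20, 1/5)

Signed area of the reference triangle: [B_1B_2B_3] = ½·(2·(2−2) + (-7)·(2−(-3)) + (-2)·(-3−2)) = ½·(0 − 35 + 10) = -25/2.
[MB_2B_3] = ½·((-93/20)·(2−2) + (-7)·(2−(5/4)) + (-2)·(5/4−2)) = ½·(0 − 21/4 + 3/2) = -15/8, so the B_1-coordinate is (-15/8)/(-25/2) = 3/20.
[B_1MB_3] = ½·(2·(5/4−2) + (-93/20)·(2−(-3)) + (-2)·(-3−(5/4))) = ½·(-3/2 − 93/4 + 17/2) = -65/8, so the B_2-coordinate is 13/20.
[B_1B_2M] = ½·(2·(2−(5/4)) + (-7)·(5/4−(-3)) + (-93/20)·(-3−2)) = ½·(3/2 − 119/4 + 93/4) = -5/2, so the B_3-coordinate is 1/5.
Check: 3/20 + 13/20 + 1/5 = 1.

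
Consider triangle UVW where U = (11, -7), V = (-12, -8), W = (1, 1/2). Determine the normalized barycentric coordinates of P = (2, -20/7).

(2/7, 1/7, 4/7)

Signed area of the reference triangle: [UVW] = ½·(11·(-8−(1/2)) + (-12)·(1/2−(-7)) + 1·(-7−(-8))) = ½·(-187/2 − 90 + 1) = -365/4.
[PVW] = ½·(2·(-8−(1/2)) + (-12)·(1/2−(-20/7)) + 1·(-20/7−(-8))) = ½·(-17 − 282/7 + 36/7) = -365/14, so the U-coordinate is (-365/14)/(-365/4) = 2/7.
[UPW] = ½·(11·(-20/7−(1/2)) + 2·(1/2−(-7)) + 1·(-7−(-20/7))) = ½·(-517/14 + 15 − 29/7) = -365/28, so the V-coordinate is 1/7.
[UVP] = ½·(11·(-8−(-20/7)) + (-12)·(-20/7−(-7)) + 2·(-7−(-8))) = ½·(-396/7 − 348/7 + 2) = -365/7, so the W-coordinate is 4/7.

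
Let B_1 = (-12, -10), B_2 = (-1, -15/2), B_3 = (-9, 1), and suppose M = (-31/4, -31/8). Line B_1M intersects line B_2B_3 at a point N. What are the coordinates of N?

Barycentric coordinates of M with respect to B_1B_2B_3: (1/4, 1/4, 1/2).
On side B_2B_3 the B_1-coordinate is zero; dropping M's B_1-weight 1/4 and renormalizing the remaining 1/4 : 1/2 gives weights 1/3, 2/3 on B_2, B_3.
N = (1/3)·(-1, -15/2) + (2/3)·(-9, 1) = (-19/3, -11/6).

(-19/3, -11/6)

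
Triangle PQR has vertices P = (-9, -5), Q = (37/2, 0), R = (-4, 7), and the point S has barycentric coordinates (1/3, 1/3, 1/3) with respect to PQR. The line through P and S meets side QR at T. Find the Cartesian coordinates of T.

(29/4, 7/2)

Line PS meets QR where the P-coordinate vanishes; zeroing S's P-weight and renormalizing leaves Q, R-weights 1/3 : 1/3 → (1/2, 1/2).
So T = (1/2)·Q + (1/2)·R = (29/4, 7/2).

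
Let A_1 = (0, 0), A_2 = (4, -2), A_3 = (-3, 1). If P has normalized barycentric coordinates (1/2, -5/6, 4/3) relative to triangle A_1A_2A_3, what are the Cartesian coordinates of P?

P = (1/2)·A_1 + (-5/6)·A_2 + (4/3)·A_3.
x-coordinate: (1/2)·0 + (-5/6)·4 + (4/3)·(-3) = -22/3.
y-coordinate: (1/2)·0 + (-5/6)·(-2) + (4/3)·1 = 3.

(-22/3, 3)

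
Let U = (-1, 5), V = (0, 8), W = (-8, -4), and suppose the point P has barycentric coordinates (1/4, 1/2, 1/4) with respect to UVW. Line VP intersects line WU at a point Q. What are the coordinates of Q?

Line VP meets WU where the V-coordinate vanishes; zeroing P's V-weight and renormalizing leaves W, U-weights 1/4 : 1/4 → (1/2, 1/2).
So Q = (1/2)·W + (1/2)·U = (-9/2, 1/2).

(-9/2, 1/2)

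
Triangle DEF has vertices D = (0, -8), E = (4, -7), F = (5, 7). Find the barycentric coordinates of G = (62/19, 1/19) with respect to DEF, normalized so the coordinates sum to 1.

Signed area of the reference triangle: [DEF] = ½·(0·(-7−7) + 4·(7−(-8)) + 5·(-8−(-7))) = ½·(0 + 60 − 5) = 55/2.
[GEF] = ½·((62/19)·(-7−7) + 4·(7−(1/19)) + 5·(1/19−(-7))) = ½·(-868/19 + 528/19 + 670/19) = 165/19, so the D-coordinate is (165/19)/(55/2) = 6/19.
[DGF] = ½·(0·(1/19−7) + (62/19)·(7−(-8)) + 5·(-8−(1/19))) = ½·(0 + 930/19 − 765/19) = 165/38, so the E-coordinate is 3/19.
[DEG] = ½·(0·(-7−(1/19)) + 4·(1/19−(-8)) + (62/19)·(-8−(-7))) = ½·(0 + 612/19 − 62/19) = 275/19, so the F-coordinate is 10/19.
Check: 6/19 + 3/19 + 10/19 = 1.

(6/19, 3/19, 10/19)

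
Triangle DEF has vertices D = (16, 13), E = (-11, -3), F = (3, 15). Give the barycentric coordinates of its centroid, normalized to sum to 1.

(1/3, 1/3, 1/3)

The centroid is the average of the vertices, so each weight is 1/3.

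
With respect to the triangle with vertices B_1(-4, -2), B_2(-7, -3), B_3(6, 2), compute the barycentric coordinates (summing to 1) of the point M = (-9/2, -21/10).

(2/5, 1/2, 1/10)

Signed area of the reference triangle: [B_1B_2B_3] = ½·((-4)·(-3−2) + (-7)·(2−(-2)) + 6·(-2−(-3))) = ½·(20 − 28 + 6) = -1.
[MB_2B_3] = ½·((-9/2)·(-3−2) + (-7)·(2−(-21/10)) + 6·(-21/10−(-3))) = ½·(45/2 − 287/10 + 27/5) = -2/5, so the B_1-coordinate is (-2/5)/(-1) = 2/5.
[B_1MB_3] = ½·((-4)·(-21/10−2) + (-9/2)·(2−(-2)) + 6·(-2−(-21/10))) = ½·(82/5 − 18 + 3/5) = -1/2, so the B_2-coordinate is 1/2.
[B_1B_2M] = ½·((-4)·(-3−(-21/10)) + (-7)·(-21/10−(-2)) + (-9/2)·(-2−(-3))) = ½·(18/5 + 7/10 − 9/2) = -1/10, so the B_3-coordinate is 1/10.
Check: 2/5 + 1/2 + 1/10 = 1.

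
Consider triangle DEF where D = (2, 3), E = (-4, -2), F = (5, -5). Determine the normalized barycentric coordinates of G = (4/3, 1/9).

Signed area of the reference triangle: [DEF] = ½·(2·(-2−(-5)) + (-4)·(-5−3) + 5·(3−(-2))) = ½·(6 + 32 + 25) = 63/2.
[GEF] = ½·((4/3)·(-2−(-5)) + (-4)·(-5−(1/9)) + 5·(1/9−(-2))) = ½·(4 + 184/9 + 95/9) = 35/2, so the D-coordinate is (35/2)/(63/2) = 5/9.
[DGF] = ½·(2·(1/9−(-5)) + (4/3)·(-5−3) + 5·(3−(1/9))) = ½·(92/9 − 32/3 + 130/9) = 7, so the E-coordinate is 2/9.
[DEG] = ½·(2·(-2−(1/9)) + (-4)·(1/9−3) + (4/3)·(3−(-2))) = ½·(-38/9 + 104/9 + 20/3) = 7, so the F-coordinate is 2/9.
Check: 5/9 + 2/9 + 2/9 = 1.

(5/9, 2/9, 2/9)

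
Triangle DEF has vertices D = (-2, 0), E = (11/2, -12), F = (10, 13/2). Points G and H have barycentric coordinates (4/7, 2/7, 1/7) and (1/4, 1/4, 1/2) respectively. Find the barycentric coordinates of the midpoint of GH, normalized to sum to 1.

(23/56, 15/56, 9/28)

Since both coordinate triples sum to 1, the midpoint's barycentrics are the componentwise average.
(4/7+1/4)/2 = 23/56; similarly 15/56 and 9/28.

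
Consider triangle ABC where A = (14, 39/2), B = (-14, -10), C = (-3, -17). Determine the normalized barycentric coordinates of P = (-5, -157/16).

Signed area of the reference triangle: [ABC] = ½·(14·(-10−(-17)) + (-14)·(-17−(39/2)) + (-3)·(39/2−(-10))) = ½·(98 + 511 − 177/2) = 1041/4.
[PBC] = ½·((-5)·(-10−(-17)) + (-14)·(-17−(-157/16)) + (-3)·(-157/16−(-10))) = ½·(-35 + 805/8 − 9/16) = 1041/32, so the A-coordinate is (1041/32)/(1041/4) = 1/8.
[APC] = ½·(14·(-157/16−(-17)) + (-5)·(-17−(39/2)) + (-3)·(39/2−(-157/16))) = ½·(805/8 + 365/2 − 1407/16) = 3123/32, so the B-coordinate is 3/8.
[ABP] = ½·(14·(-10−(-157/16)) + (-14)·(-157/16−(39/2)) + (-5)·(39/2−(-10))) = ½·(-21/8 + 3283/8 − 295/2) = 1041/8, so the C-coordinate is 1/2.
Check: 1/8 + 3/8 + 1/2 = 1.

(1/8, 3/8, 1/2)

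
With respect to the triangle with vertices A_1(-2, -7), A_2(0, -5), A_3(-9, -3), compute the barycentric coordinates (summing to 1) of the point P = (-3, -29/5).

(3/5, 1/5, 1/5)

Signed area of the reference triangle: [A_1A_2A_3] = ½·((-2)·(-5−(-3)) + 0·(-3−(-7)) + (-9)·(-7−(-5))) = ½·(4 + 0 + 18) = 11.
[PA_2A_3] = ½·((-3)·(-5−(-3)) + 0·(-3−(-29/5)) + (-9)·(-29/5−(-5))) = ½·(6 + 0 + 36/5) = 33/5, so the A_1-coordinate is (33/5)/11 = 3/5.
[A_1PA_3] = ½·((-2)·(-29/5−(-3)) + (-3)·(-3−(-7)) + (-9)·(-7−(-29/5))) = ½·(28/5 − 12 + 54/5) = 11/5, so the A_2-coordinate is 1/5.
[A_1A_2P] = ½·((-2)·(-5−(-29/5)) + 0·(-29/5−(-7)) + (-3)·(-7−(-5))) = ½·(-8/5 + 0 + 6) = 11/5, so the A_3-coordinate is 1/5.
Check: 3/5 + 1/5 + 1/5 = 1.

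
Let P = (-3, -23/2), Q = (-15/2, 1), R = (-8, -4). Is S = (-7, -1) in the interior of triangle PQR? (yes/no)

Barycentric coordinates of S: (14/115, 18/23, 11/115).
The three coordinates are positive, positive, positive; a point is interior exactly when all three are positive.

yes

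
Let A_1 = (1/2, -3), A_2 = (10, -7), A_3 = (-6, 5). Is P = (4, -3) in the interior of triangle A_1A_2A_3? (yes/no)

yes

Barycentric coordinates of P: (4/25, 14/25, 7/25).
The three coordinates are positive, positive, positive; a point is interior exactly when all three are positive.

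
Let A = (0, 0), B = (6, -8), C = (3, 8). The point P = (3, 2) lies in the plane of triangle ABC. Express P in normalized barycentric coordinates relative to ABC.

Signed area of the reference triangle: [ABC] = ½·(0·(-8−8) + 6·(8−0) + 3·(0−(-8))) = ½·(0 + 48 + 24) = 36.
[PBC] = ½·(3·(-8−8) + 6·(8−2) + 3·(2−(-8))) = ½·(-48 + 36 + 30) = 9, so the A-coordinate is 9/36 = 1/4.
[APC] = ½·(0·(2−8) + 3·(8−0) + 3·(0−2)) = ½·(0 + 24 − 6) = 9, so the B-coordinate is 1/4.
[ABP] = ½·(0·(-8−2) + 6·(2−0) + 3·(0−(-8))) = ½·(0 + 12 + 24) = 18, so the C-coordinate is 1/2.

(1/4, 1/4, 1/2)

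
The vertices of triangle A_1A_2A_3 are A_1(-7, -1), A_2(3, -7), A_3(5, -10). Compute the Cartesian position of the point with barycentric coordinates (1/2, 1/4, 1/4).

(-3/2, -19/4)

P = (1/2)·A_1 + (1/4)·A_2 + (1/4)·A_3.
x-coordinate: (1/2)·(-7) + (1/4)·3 + (1/4)·5 = -3/2.
y-coordinate: (1/2)·(-1) + (1/4)·(-7) + (1/4)·(-10) = -19/4.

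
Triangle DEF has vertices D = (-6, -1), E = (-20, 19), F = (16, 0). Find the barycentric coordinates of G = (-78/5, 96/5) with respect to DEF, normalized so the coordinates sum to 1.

(-1/5, 1, 1/5)

Signed area of the reference triangle: [DEF] = ½·((-6)·(19−0) + (-20)·(0−(-1)) + 16·(-1−19)) = ½·(-114 − 20 − 320) = -227.
[GEF] = ½·((-78/5)·(19−0) + (-20)·(0−(96/5)) + 16·(96/5−19)) = ½·(-1482/5 + 384 + 16/5) = 227/5, so the D-coordinate is (227/5)/(-227) = -1/5.
[DGF] = ½·((-6)·(96/5−0) + (-78/5)·(0−(-1)) + 16·(-1−(96/5))) = ½·(-576/5 − 78/5 − 1616/5) = -227, so the E-coordinate is 1.
[DEG] = ½·((-6)·(19−(96/5)) + (-20)·(96/5−(-1)) + (-78/5)·(-1−19)) = ½·(6/5 − 404 + 312) = -227/5, so the F-coordinate is 1/5.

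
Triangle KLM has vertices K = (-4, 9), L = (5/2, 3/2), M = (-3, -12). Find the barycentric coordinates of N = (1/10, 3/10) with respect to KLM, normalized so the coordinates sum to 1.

Signed area of the reference triangle: [KLM] = ½·((-4)·(3/2−(-12)) + (5/2)·(-12−9) + (-3)·(9−(3/2))) = ½·(-54 − 105/2 − 45/2) = -129/2.
[NLM] = ½·((1/10)·(3/2−(-12)) + (5/2)·(-12−(3/10)) + (-3)·(3/10−(3/2))) = ½·(27/20 − 123/4 + 18/5) = -129/10, so the K-coordinate is (-129/10)/(-129/2) = 1/5.
[KNM] = ½·((-4)·(3/10−(-12)) + (1/10)·(-12−9) + (-3)·(9−(3/10))) = ½·(-246/5 − 21/10 − 261/10) = -387/10, so the L-coordinate is 3/5.
[KLN] = ½·((-4)·(3/2−(3/10)) + (5/2)·(3/10−9) + (1/10)·(9−(3/2))) = ½·(-24/5 − 87/4 + 3/4) = -129/10, so the M-coordinate is 1/5.
Check: 1/5 + 3/5 + 1/5 = 1.

(1/5, 3/5, 1/5)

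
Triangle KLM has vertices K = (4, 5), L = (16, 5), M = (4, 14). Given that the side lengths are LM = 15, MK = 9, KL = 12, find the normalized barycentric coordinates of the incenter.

The incenter has barycentric coordinates proportional to the opposite side lengths: (15 : 9 : 12).
Normalizing by 15+9+12 = 36 gives (5/12, 1/4, 1/3).

(5/12, 1/4, 1/3)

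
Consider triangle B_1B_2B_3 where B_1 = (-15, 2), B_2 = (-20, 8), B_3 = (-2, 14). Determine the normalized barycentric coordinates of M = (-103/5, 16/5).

(3/5, 3/5, -1/5)

Signed area of the reference triangle: [B_1B_2B_3] = ½·((-15)·(8−14) + (-20)·(14−2) + (-2)·(2−8)) = ½·(90 − 240 + 12) = -69.
[MB_2B_3] = ½·((-103/5)·(8−14) + (-20)·(14−(16/5)) + (-2)·(16/5−8)) = ½·(618/5 − 216 + 48/5) = -207/5, so the B_1-coordinate is (-207/5)/(-69) = 3/5.
[B_1MB_3] = ½·((-15)·(16/5−14) + (-103/5)·(14−2) + (-2)·(2−(16/5))) = ½·(162 − 1236/5 + 12/5) = -207/5, so the B_2-coordinate is 3/5.
[B_1B_2M] = ½·((-15)·(8−(16/5)) + (-20)·(16/5−2) + (-103/5)·(2−8)) = ½·(-72 − 24 + 618/5) = 69/5, so the B_3-coordinate is -1/5.
Check: 3/5 + 3/5 − 1/5 = 1.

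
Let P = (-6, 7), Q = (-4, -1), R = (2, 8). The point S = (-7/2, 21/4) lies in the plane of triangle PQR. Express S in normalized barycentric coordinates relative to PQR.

(1/2, 1/4, 1/4)

Signed area of the reference triangle: [PQR] = ½·((-6)·(-1−8) + (-4)·(8−7) + 2·(7−(-1))) = ½·(54 − 4 + 16) = 33.
[SQR] = ½·((-7/2)·(-1−8) + (-4)·(8−(21/4)) + 2·(21/4−(-1))) = ½·(63/2 − 11 + 25/2) = 33/2, so the P-coordinate is (33/2)/33 = 1/2.
[PSR] = ½·((-6)·(21/4−8) + (-7/2)·(8−7) + 2·(7−(21/4))) = ½·(33/2 − 7/2 + 7/2) = 33/4, so the Q-coordinate is 1/4.
[PQS] = ½·((-6)·(-1−(21/4)) + (-4)·(21/4−7) + (-7/2)·(7−(-1))) = ½·(75/2 + 7 − 28) = 33/4, so the R-coordinate is 1/4.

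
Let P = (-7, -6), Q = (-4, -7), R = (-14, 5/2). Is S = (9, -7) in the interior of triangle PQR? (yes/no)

no

Barycentric coordinates of S: (-247/37, 258/37, 26/37).
The three coordinates are negative, positive, positive; a point is interior exactly when all three are positive.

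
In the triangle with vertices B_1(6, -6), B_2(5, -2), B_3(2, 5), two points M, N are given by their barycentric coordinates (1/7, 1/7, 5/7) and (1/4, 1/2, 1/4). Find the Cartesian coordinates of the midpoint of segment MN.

(15/4, 33/56)

Barycentric coordinates of the midpoint are the average: (11/56, 9/28, 27/56).
Converting: (11/56)·B_1 + (9/28)·B_2 + (27/56)·B_3 = (15/4, 33/56).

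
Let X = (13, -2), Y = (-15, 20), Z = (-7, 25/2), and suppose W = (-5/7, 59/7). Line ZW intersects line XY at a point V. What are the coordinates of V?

(9/5, 34/5)

Barycentric coordinates of W with respect to XYZ: (3/7, 2/7, 2/7).
On side XY the Z-coordinate is zero; dropping W's Z-weight 2/7 and renormalizing the remaining 3/7 : 2/7 gives weights 3/5, 2/5 on X, Y.
V = (3/5)·(13, -2) + (2/5)·(-15, 20) = (9/5, 34/5).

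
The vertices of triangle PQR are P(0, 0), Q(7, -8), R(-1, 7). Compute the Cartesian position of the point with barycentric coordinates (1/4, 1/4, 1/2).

(5/4, 3/2)

S = (1/4)·P + (1/4)·Q + (1/2)·R.
x-coordinate: (1/4)·0 + (1/4)·7 + (1/2)·(-1) = 5/4.
y-coordinate: (1/4)·0 + (1/4)·(-8) + (1/2)·7 = 3/2.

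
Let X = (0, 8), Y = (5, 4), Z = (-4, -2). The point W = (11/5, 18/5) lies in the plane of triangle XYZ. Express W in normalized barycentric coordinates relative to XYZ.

(1/5, 3/5, 1/5)

Signed area of the reference triangle: [XYZ] = ½·(0·(4−(-2)) + 5·(-2−8) + (-4)·(8−4)) = ½·(0 − 50 − 16) = -33.
[WYZ] = ½·((11/5)·(4−(-2)) + 5·(-2−(18/5)) + (-4)·(18/5−4)) = ½·(66/5 − 28 + 8/5) = -33/5, so the X-coordinate is (-33/5)/(-33) = 1/5.
[XWZ] = ½·(0·(18/5−(-2)) + (11/5)·(-2−8) + (-4)·(8−(18/5))) = ½·(0 − 22 − 88/5) = -99/5, so the Y-coordinate is 3/5.
[XYW] = ½·(0·(4−(18/5)) + 5·(18/5−8) + (11/5)·(8−4)) = ½·(0 − 22 + 44/5) = -33/5, so the Z-coordinate is 1/5.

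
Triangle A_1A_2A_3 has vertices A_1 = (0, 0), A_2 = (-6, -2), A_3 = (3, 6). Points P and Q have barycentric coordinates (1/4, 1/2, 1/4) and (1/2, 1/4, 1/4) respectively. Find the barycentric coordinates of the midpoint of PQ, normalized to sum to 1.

(3/8, 3/8, 1/4)

Since both coordinate triples sum to 1, the midpoint's barycentrics are the componentwise average.
(1/4+1/2)/2 = 3/8; similarly 3/8 and 1/4.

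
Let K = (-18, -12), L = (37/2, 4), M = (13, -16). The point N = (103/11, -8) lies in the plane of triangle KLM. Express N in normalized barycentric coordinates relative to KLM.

Signed area of the reference triangle: [KLM] = ½·((-18)·(4−(-16)) + (37/2)·(-16−(-12)) + 13·(-12−4)) = ½·(-360 − 74 − 208) = -321.
[NLM] = ½·((103/11)·(4−(-16)) + (37/2)·(-16−(-8)) + 13·(-8−4)) = ½·(2060/11 − 148 − 156) = -642/11, so the K-coordinate is (-642/11)/(-321) = 2/11.
[KNM] = ½·((-18)·(-8−(-16)) + (103/11)·(-16−(-12)) + 13·(-12−(-8))) = ½·(-144 − 412/11 − 52) = -1284/11, so the L-coordinate is 4/11.
[KLN] = ½·((-18)·(4−(-8)) + (37/2)·(-8−(-12)) + (103/11)·(-12−4)) = ½·(-216 + 74 − 1648/11) = -1605/11, so the M-coordinate is 5/11.
Check: 2/11 + 4/11 + 5/11 = 1.

(2/11, 4/11, 5/11)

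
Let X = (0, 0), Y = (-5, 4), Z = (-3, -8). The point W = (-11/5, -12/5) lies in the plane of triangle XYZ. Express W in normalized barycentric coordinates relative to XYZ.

(2/5, 1/5, 2/5)

Signed area of the reference triangle: [XYZ] = ½·(0·(4−(-8)) + (-5)·(-8−0) + (-3)·(0−4)) = ½·(0 + 40 + 12) = 26.
[WYZ] = ½·((-11/5)·(4−(-8)) + (-5)·(-8−(-12/5)) + (-3)·(-12/5−4)) = ½·(-132/5 + 28 + 96/5) = 52/5, so the X-coordinate is (52/5)/26 = 2/5.
[XWZ] = ½·(0·(-12/5−(-8)) + (-11/5)·(-8−0) + (-3)·(0−(-12/5))) = ½·(0 + 88/5 − 36/5) = 26/5, so the Y-coordinate is 1/5.
[XYW] = ½·(0·(4−(-12/5)) + (-5)·(-12/5−0) + (-11/5)·(0−4)) = ½·(0 + 12 + 44/5) = 52/5, so the Z-coordinate is 2/5.
Check: 2/5 + 1/5 + 2/5 = 1.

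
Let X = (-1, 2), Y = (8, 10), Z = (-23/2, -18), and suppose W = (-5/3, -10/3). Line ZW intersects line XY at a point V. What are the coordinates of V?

(31/5, 42/5)

Barycentric coordinates of W with respect to XYZ: (1/9, 4/9, 4/9).
On side XY the Z-coordinate is zero; dropping W's Z-weight 4/9 and renormalizing the remaining 1/9 : 4/9 gives weights 1/5, 4/5 on X, Y.
V = (1/5)·(-1, 2) + (4/5)·(8, 10) = (31/5, 42/5).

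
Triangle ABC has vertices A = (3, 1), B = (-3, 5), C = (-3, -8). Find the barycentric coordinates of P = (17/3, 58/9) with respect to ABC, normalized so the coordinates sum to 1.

Signed area of the reference triangle: [ABC] = ½·(3·(5−(-8)) + (-3)·(-8−1) + (-3)·(1−5)) = ½·(39 + 27 + 12) = 39.
[PBC] = ½·((17/3)·(5−(-8)) + (-3)·(-8−(58/9)) + (-3)·(58/9−5)) = ½·(221/3 + 130/3 − 13/3) = 169/3, so the A-coordinate is (169/3)/39 = 13/9.
[APC] = ½·(3·(58/9−(-8)) + (17/3)·(-8−1) + (-3)·(1−(58/9))) = ½·(130/3 − 51 + 49/3) = 13/3, so the B-coordinate is 1/9.
[ABP] = ½·(3·(5−(58/9)) + (-3)·(58/9−1) + (17/3)·(1−5)) = ½·(-13/3 − 49/3 − 68/3) = -65/3, so the C-coordinate is -5/9.

(13/9, 1/9, -5/9)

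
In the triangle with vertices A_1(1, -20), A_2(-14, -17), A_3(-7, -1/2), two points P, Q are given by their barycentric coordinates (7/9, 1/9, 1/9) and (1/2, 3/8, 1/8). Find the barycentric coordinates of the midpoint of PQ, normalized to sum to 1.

(23/36, 35/144, 17/144)

Since both coordinate triples sum to 1, the midpoint's barycentrics are the componentwise average.
(7/9+1/2)/2 = 23/36; similarly 35/144 and 17/144.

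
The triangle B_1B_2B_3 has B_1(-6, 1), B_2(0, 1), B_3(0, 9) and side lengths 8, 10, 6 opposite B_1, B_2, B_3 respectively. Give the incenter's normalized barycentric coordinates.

(1/3, 5/12, 1/4)

The incenter has barycentric coordinates proportional to the opposite side lengths: (8 : 10 : 6).
Normalizing by 8+10+6 = 24 gives (1/3, 5/12, 1/4).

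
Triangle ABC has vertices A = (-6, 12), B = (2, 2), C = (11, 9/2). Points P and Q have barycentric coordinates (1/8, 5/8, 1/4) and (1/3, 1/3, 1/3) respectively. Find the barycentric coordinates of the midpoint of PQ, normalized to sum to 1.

(11/48, 23/48, 7/24)

Since both coordinate triples sum to 1, the midpoint's barycentrics are the componentwise average.
(1/8+1/3)/2 = 11/48; similarly 23/48 and 7/24.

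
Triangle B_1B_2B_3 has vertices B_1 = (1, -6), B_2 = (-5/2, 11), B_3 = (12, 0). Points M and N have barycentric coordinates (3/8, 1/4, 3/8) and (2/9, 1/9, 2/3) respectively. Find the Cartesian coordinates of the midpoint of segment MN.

Barycentric coordinates of the midpoint are the average: (43/144, 13/72, 25/48).
Converting: (43/144)·B_1 + (13/72)·B_2 + (25/48)·B_3 = (439/72, 7/36).

(439/72, 7/36)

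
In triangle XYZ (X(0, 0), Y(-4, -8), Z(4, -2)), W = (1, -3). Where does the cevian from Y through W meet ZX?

Barycentric coordinates of W with respect to XYZ: (1/4, 1/4, 1/2).
On side ZX the Y-coordinate is zero; dropping W's Y-weight 1/4 and renormalizing the remaining 1/2 : 1/4 gives weights 2/3, 1/3 on Z, X.
V = (2/3)·(4, -2) + (1/3)·(0, 0) = (8/3, -4/3).

(8/3, -4/3)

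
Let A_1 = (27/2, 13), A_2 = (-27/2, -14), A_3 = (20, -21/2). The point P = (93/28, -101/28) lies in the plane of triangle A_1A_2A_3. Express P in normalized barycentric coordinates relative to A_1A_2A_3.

(5/14, 3/7, 3/14)

Signed area of the reference triangle: [A_1A_2A_3] = ½·((27/2)·(-14−(-21/2)) + (-27/2)·(-21/2−13) + 20·(13−(-14))) = ½·(-189/4 + 1269/4 + 540) = 405.
[PA_2A_3] = ½·((93/28)·(-14−(-21/2)) + (-27/2)·(-21/2−(-101/28)) + 20·(-101/28−(-14))) = ½·(-93/8 + 5211/56 + 1455/7) = 2025/14, so the A_1-coordinate is (2025/14)/405 = 5/14.
[A_1PA_3] = ½·((27/2)·(-101/28−(-21/2)) + (93/28)·(-21/2−13) + 20·(13−(-101/28))) = ½·(5211/56 − 4371/56 + 2325/7) = 1215/7, so the A_2-coordinate is 3/7.
[A_1A_2P] = ½·((27/2)·(-14−(-101/28)) + (-27/2)·(-101/28−13) + (93/28)·(13−(-14))) = ½·(-7857/56 + 12555/56 + 2511/28) = 1215/14, so the A_3-coordinate is 3/14.
Check: 5/14 + 3/7 + 3/14 = 1.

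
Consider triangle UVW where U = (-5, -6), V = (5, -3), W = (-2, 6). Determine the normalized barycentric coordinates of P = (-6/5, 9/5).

(1/5, 1/5, 3/5)

Signed area of the reference triangle: [UVW] = ½·((-5)·(-3−6) + 5·(6−(-6)) + (-2)·(-6−(-3))) = ½·(45 + 60 + 6) = 111/2.
[PVW] = ½·((-6/5)·(-3−6) + 5·(6−(9/5)) + (-2)·(9/5−(-3))) = ½·(54/5 + 21 − 48/5) = 111/10, so the U-coordinate is (111/10)/(111/2) = 1/5.
[UPW] = ½·((-5)·(9/5−6) + (-6/5)·(6−(-6)) + (-2)·(-6−(9/5))) = ½·(21 − 72/5 + 78/5) = 111/10, so the V-coordinate is 1/5.
[UVP] = ½·((-5)·(-3−(9/5)) + 5·(9/5−(-6)) + (-6/5)·(-6−(-3))) = ½·(24 + 39 + 18/5) = 333/10, so the W-coordinate is 3/5.
Check: 1/5 + 1/5 + 3/5 = 1.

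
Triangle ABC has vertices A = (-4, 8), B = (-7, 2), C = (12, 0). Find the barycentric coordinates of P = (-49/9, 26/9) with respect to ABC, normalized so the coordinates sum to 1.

Signed area of the reference triangle: [ABC] = ½·((-4)·(2−0) + (-7)·(0−8) + 12·(8−2)) = ½·(-8 + 56 + 72) = 60.
[PBC] = ½·((-49/9)·(2−0) + (-7)·(0−(26/9)) + 12·(26/9−2)) = ½·(-98/9 + 182/9 + 32/3) = 10, so the A-coordinate is 10/60 = 1/6.
[APC] = ½·((-4)·(26/9−0) + (-49/9)·(0−8) + 12·(8−(26/9))) = ½·(-104/9 + 392/9 + 184/3) = 140/3, so the B-coordinate is 7/9.
[ABP] = ½·((-4)·(2−(26/9)) + (-7)·(26/9−8) + (-49/9)·(8−2)) = ½·(32/9 + 322/9 − 98/3) = 10/3, so the C-coordinate is 1/18.

(1/6, 7/9, 1/18)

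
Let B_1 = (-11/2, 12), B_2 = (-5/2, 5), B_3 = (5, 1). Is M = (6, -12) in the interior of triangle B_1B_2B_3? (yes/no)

Barycentric coordinates of M: (-187/81, 251/81, 17/81).
The three coordinates are negative, positive, positive; a point is interior exactly when all three are positive.

no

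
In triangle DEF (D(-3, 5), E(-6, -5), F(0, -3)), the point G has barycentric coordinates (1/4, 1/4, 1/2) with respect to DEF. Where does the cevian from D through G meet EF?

Line DG meets EF where the D-coordinate vanishes; zeroing G's D-weight and renormalizing leaves E, F-weights 1/4 : 1/2 → (1/3, 2/3).
So H = (1/3)·E + (2/3)·F = (-2, -11/3).

(-2, -11/3)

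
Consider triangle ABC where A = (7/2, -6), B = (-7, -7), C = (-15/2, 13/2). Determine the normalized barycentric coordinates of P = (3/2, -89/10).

Signed area of the reference triangle: [ABC] = ½·((7/2)·(-7−(13/2)) + (-7)·(13/2−(-6)) + (-15/2)·(-6−(-7))) = ½·(-189/4 − 175/2 − 15/2) = -569/8.
[PBC] = ½·((3/2)·(-7−(13/2)) + (-7)·(13/2−(-89/10)) + (-15/2)·(-89/10−(-7))) = ½·(-81/4 − 539/5 + 57/4) = -569/10, so the A-coordinate is (-569/10)/(-569/8) = 4/5.
[APC] = ½·((7/2)·(-89/10−(13/2)) + (3/2)·(13/2−(-6)) + (-15/2)·(-6−(-89/10))) = ½·(-539/10 + 75/4 − 87/4) = -569/20, so the B-coordinate is 2/5.
[ABP] = ½·((7/2)·(-7−(-89/10)) + (-7)·(-89/10−(-6)) + (3/2)·(-6−(-7))) = ½·(133/20 + 203/10 + 3/2) = 569/40, so the C-coordinate is -1/5.

(4/5, 2/5, -1/5)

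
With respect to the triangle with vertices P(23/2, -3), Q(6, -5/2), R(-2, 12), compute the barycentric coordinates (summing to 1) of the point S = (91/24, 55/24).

Signed area of the reference triangle: [PQR] = ½·((23/2)·(-5/2−12) + 6·(12−(-3)) + (-2)·(-3−(-5/2))) = ½·(-667/4 + 90 + 1) = -303/8.
[SQR] = ½·((91/24)·(-5/2−12) + 6·(12−(55/24)) + (-2)·(55/24−(-5/2))) = ½·(-2639/48 + 233/4 − 115/12) = -101/32, so the P-coordinate is (-101/32)/(-303/8) = 1/12.
[PSR] = ½·((23/2)·(55/24−12) + (91/24)·(12−(-3)) + (-2)·(-3−(55/24))) = ½·(-5359/48 + 455/8 + 127/12) = -707/32, so the Q-coordinate is 7/12.
[PQS] = ½·((23/2)·(-5/2−(55/24)) + 6·(55/24−(-3)) + (91/24)·(-3−(-5/2))) = ½·(-2645/48 + 127/4 − 91/48) = -101/8, so the R-coordinate is 1/3.

(1/12, 7/12, 1/3)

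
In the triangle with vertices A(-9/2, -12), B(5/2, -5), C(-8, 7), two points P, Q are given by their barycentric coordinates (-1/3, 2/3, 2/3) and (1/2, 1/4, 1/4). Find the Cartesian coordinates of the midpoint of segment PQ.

(-139/48, -1/12)

Barycentric coordinates of the midpoint are the average: (1/12, 11/24, 11/24).
Converting: (1/12)·A + (11/24)·B + (11/24)·C = (-139/48, -1/12).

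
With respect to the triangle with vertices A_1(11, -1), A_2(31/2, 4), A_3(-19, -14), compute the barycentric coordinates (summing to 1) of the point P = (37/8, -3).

(1/2, 1/4, 1/4)

Signed area of the reference triangle: [A_1A_2A_3] = ½·(11·(4−(-14)) + (31/2)·(-14−(-1)) + (-19)·(-1−4)) = ½·(198 − 403/2 + 95) = 183/4.
[PA_2A_3] = ½·((37/8)·(4−(-14)) + (31/2)·(-14−(-3)) + (-19)·(-3−4)) = ½·(333/4 − 341/2 + 133) = 183/8, so the A_1-coordinate is (183/8)/(183/4) = 1/2.
[A_1PA_3] = ½·(11·(-3−(-14)) + (37/8)·(-14−(-1)) + (-19)·(-1−(-3))) = ½·(121 − 481/8 − 38) = 183/16, so the A_2-coordinate is 1/4.
[A_1A_2P] = ½·(11·(4−(-3)) + (31/2)·(-3−(-1)) + (37/8)·(-1−4)) = ½·(77 − 31 − 185/8) = 183/16, so the A_3-coordinate is 1/4.
Check: 1/2 + 1/4 + 1/4 = 1.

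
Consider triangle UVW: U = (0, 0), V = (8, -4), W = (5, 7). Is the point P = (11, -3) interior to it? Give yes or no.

Barycentric coordinates of P: (-9/19, 23/19, 5/19).
The three coordinates are negative, positive, positive; a point is interior exactly when all three are positive.

no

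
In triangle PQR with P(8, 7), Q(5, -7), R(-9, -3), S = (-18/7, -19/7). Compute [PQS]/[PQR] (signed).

4/7

[PQR] = ½·(8·(-7−(-3)) + 5·(-3−7) + (-9)·(7−(-7))) = ½·(-32 − 50 − 126) = -104.
[PQS] = ½·(8·(-7−(-19/7)) + 5·(-19/7−7) + (-18/7)·(7−(-7))) = ½·(-240/7 − 340/7 − 36) = -416/7, so the ratio is (-416/7)/(-104) = 4/7.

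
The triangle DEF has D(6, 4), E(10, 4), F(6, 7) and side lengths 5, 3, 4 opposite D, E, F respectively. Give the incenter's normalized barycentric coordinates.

(5/12, 1/4, 1/3)

The incenter has barycentric coordinates proportional to the opposite side lengths: (5 : 3 : 4).
Normalizing by 5+3+4 = 12 gives (5/12, 1/4, 1/3).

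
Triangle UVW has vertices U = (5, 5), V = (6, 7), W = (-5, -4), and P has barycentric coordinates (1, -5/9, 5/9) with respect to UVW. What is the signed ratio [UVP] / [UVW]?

5/9

The signed ratio [UVP]/[UVW] equals the barycentric coordinate of P at vertex W, which is 5/9.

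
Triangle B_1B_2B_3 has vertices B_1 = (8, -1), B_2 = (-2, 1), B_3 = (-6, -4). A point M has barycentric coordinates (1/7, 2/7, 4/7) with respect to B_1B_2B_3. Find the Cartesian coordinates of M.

(-20/7, -15/7)

M = (1/7)·B_1 + (2/7)·B_2 + (4/7)·B_3.
x-coordinate: (1/7)·8 + (2/7)·(-2) + (4/7)·(-6) = -20/7.
y-coordinate: (1/7)·(-1) + (2/7)·1 + (4/7)·(-4) = -15/7.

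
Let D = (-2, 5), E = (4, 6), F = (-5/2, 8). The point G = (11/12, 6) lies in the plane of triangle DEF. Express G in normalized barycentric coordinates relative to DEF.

Signed area of the reference triangle: [DEF] = ½·((-2)·(6−8) + 4·(8−5) + (-5/2)·(5−6)) = ½·(4 + 12 + 5/2) = 37/4.
[GEF] = ½·((11/12)·(6−8) + 4·(8−6) + (-5/2)·(6−6)) = ½·(-11/6 + 8 + 0) = 37/12, so the D-coordinate is (37/12)/(37/4) = 1/3.
[DGF] = ½·((-2)·(6−8) + (11/12)·(8−5) + (-5/2)·(5−6)) = ½·(4 + 11/4 + 5/2) = 37/8, so the E-coordinate is 1/2.
[DEG] = ½·((-2)·(6−6) + 4·(6−5) + (11/12)·(5−6)) = ½·(0 + 4 − 11/12) = 37/24, so the F-coordinate is 1/6.
Check: 1/3 + 1/2 + 1/6 = 1.

(1/3, 1/2, 1/6)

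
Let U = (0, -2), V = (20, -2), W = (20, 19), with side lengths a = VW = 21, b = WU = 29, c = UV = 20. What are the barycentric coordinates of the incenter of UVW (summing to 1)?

The incenter has barycentric coordinates proportional to the opposite side lengths: (21 : 29 : 20).
Normalizing by 21+29+20 = 70 gives (3/10, 29/70, 2/7).

(3/10, 29/70, 2/7)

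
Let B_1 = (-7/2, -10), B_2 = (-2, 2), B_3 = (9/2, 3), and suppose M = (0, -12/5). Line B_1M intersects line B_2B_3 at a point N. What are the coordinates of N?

Barycentric coordinates of M with respect to B_1B_2B_3: (2/5, 1/5, 2/5).
On side B_2B_3 the B_1-coordinate is zero; dropping M's B_1-weight 2/5 and renormalizing the remaining 1/5 : 2/5 gives weights 1/3, 2/3 on B_2, B_3.
N = (1/3)·(-2, 2) + (2/3)·(9/2, 3) = (7/3, 8/3).

(7/3, 8/3)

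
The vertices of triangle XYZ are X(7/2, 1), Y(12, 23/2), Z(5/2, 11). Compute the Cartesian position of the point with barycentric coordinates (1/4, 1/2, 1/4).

W = (1/4)·X + (1/2)·Y + (1/4)·Z.
x-coordinate: (1/4)·(7/2) + (1/2)·12 + (1/4)·(5/2) = 15/2.
y-coordinate: (1/4)·1 + (1/2)·(23/2) + (1/4)·11 = 35/4.

(15/2, 35/4)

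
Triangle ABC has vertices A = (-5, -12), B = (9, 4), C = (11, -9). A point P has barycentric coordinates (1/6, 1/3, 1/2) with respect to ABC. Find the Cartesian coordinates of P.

P = (1/6)·A + (1/3)·B + (1/2)·C.
x-coordinate: (1/6)·(-5) + (1/3)·9 + (1/2)·11 = 23/3.
y-coordinate: (1/6)·(-12) + (1/3)·4 + (1/2)·(-9) = -31/6.

(23/3, -31/6)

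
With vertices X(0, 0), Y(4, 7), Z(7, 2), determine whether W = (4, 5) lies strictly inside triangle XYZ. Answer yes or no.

yes

Barycentric coordinates of W: (6/41, 27/41, 8/41).
The three coordinates are positive, positive, positive; a point is interior exactly when all three are positive.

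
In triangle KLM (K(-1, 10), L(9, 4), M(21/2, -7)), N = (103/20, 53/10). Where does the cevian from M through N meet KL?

(41/9, 20/3)

Barycentric coordinates of N with respect to KLM: (2/5, 1/2, 1/10).
On side KL the M-coordinate is zero; dropping N's M-weight 1/10 and renormalizing the remaining 2/5 : 1/2 gives weights 4/9, 5/9 on K, L.
J = (4/9)·(-1, 10) + (5/9)·(9, 4) = (41/9, 20/3).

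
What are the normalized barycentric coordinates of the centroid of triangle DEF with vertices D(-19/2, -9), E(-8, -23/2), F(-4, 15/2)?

The centroid is the average of the vertices, so each weight is 1/3.

(1/3, 1/3, 1/3)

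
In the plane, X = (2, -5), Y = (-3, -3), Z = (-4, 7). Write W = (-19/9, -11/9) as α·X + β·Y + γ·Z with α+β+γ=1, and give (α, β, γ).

Signed area of the reference triangle: [XYZ] = ½·(2·(-3−7) + (-3)·(7−(-5)) + (-4)·(-5−(-3))) = ½·(-20 − 36 + 8) = -24.
[WYZ] = ½·((-19/9)·(-3−7) + (-3)·(7−(-11/9)) + (-4)·(-11/9−(-3))) = ½·(190/9 − 74/3 − 64/9) = -16/3, so the X-coordinate is (-16/3)/(-24) = 2/9.
[XWZ] = ½·(2·(-11/9−7) + (-19/9)·(7−(-5)) + (-4)·(-5−(-11/9))) = ½·(-148/9 − 76/3 + 136/9) = -40/3, so the Y-coordinate is 5/9.
[XYW] = ½·(2·(-3−(-11/9)) + (-3)·(-11/9−(-5)) + (-19/9)·(-5−(-3))) = ½·(-32/9 − 34/3 + 38/9) = -16/3, so the Z-coordinate is 2/9.
Check: 2/9 + 5/9 + 2/9 = 1.

(2/9, 5/9, 2/9)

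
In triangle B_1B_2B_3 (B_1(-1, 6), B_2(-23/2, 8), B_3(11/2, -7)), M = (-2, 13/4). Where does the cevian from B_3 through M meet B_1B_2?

(-9/2, 20/3)

Barycentric coordinates of M with respect to B_1B_2B_3: (1/2, 1/4, 1/4).
On side B_1B_2 the B_3-coordinate is zero; dropping M's B_3-weight 1/4 and renormalizing the remaining 1/2 : 1/4 gives weights 2/3, 1/3 on B_1, B_2.
N = (2/3)·(-1, 6) + (1/3)·(-23/2, 8) = (-9/2, 20/3).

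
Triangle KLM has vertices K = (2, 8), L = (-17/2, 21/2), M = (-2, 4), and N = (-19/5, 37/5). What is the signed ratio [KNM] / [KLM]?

[KLM] = ½·(2·(21/2−4) + (-17/2)·(4−8) + (-2)·(8−(21/2))) = ½·(13 + 34 + 5) = 26.
[KNM] = ½·(2·(37/5−4) + (-19/5)·(4−8) + (-2)·(8−(37/5))) = ½·(34/5 + 76/5 − 6/5) = 52/5, so the ratio is (52/5)/26 = 2/5.

2/5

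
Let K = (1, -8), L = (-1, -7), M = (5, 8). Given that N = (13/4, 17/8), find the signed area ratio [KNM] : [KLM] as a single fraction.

[KLM] = ½·(1·(-7−8) + (-1)·(8−(-8)) + 5·(-8−(-7))) = ½·(-15 − 16 − 5) = -18.
[KNM] = ½·(1·(17/8−8) + (13/4)·(8−(-8)) + 5·(-8−(17/8))) = ½·(-47/8 + 52 − 405/8) = -9/4, so the ratio is (-9/4)/(-18) = 1/8.

1/8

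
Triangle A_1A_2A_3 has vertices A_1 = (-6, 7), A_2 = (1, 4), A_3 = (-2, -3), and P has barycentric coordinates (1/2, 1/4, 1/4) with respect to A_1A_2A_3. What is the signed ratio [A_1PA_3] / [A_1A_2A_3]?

The signed ratio [A_1PA_3]/[A_1A_2A_3] equals the barycentric coordinate of P at vertex A_2, which is 1/4.

1/4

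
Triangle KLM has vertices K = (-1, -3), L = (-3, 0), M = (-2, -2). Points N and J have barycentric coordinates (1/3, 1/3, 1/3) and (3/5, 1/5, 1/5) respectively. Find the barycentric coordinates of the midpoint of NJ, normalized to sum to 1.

(7/15, 4/15, 4/15)

Since both coordinate triples sum to 1, the midpoint's barycentrics are the componentwise average.
(1/3+3/5)/2 = 7/15; similarly 4/15 and 4/15.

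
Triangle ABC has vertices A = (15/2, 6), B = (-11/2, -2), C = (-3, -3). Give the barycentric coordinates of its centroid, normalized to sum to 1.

(1/3, 1/3, 1/3)

The centroid is the average of the vertices, so each weight is 1/3.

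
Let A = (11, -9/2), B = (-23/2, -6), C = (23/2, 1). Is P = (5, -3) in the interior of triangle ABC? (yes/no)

yes

Barycentric coordinates of P: (31/82, 45/164, 57/164).
The three coordinates are positive, positive, positive; a point is interior exactly when all three are positive.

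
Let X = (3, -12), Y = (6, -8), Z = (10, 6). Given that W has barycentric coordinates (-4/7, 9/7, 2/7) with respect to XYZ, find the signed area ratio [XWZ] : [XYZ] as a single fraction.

9/7

The signed ratio [XWZ]/[XYZ] equals the barycentric coordinate of W at vertex Y, which is 9/7.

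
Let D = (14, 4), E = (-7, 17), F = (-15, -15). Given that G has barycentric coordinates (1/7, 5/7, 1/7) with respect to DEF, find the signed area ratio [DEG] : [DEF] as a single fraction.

The signed ratio [DEG]/[DEF] equals the barycentric coordinate of G at vertex F, which is 1/7.

1/7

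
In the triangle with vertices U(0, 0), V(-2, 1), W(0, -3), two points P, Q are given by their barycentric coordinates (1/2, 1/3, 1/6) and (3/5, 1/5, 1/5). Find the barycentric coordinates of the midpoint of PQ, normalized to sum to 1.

Since both coordinate triples sum to 1, the midpoint's barycentrics are the componentwise average.
(1/2+3/5)/2 = 11/20; similarly 4/15 and 11/60.

(11/20, 4/15, 11/60)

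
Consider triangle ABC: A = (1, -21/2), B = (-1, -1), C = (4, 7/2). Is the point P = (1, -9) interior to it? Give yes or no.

Barycentric coordinates of P: (98/113, 9/113, 6/113).
The three coordinates are positive, positive, positive; a point is interior exactly when all three are positive.

yes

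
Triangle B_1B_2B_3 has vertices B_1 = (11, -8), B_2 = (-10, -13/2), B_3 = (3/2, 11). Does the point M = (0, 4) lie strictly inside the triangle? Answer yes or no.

yes

Barycentric coordinates of M: (217/1539, 20/81, 314/513).
The three coordinates are positive, positive, positive; a point is interior exactly when all three are positive.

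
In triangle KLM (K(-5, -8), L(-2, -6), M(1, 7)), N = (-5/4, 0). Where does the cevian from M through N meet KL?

(-7/2, -7)

Barycentric coordinates of N with respect to KLM: (1/4, 1/4, 1/2).
On side KL the M-coordinate is zero; dropping N's M-weight 1/2 and renormalizing the remaining 1/4 : 1/4 gives weights 1/2, 1/2 on K, L.
J = (1/2)·(-5, -8) + (1/2)·(-2, -6) = (-7/2, -7).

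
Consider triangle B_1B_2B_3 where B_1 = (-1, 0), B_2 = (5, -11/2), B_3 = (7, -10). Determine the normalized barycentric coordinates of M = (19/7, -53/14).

Signed area of the reference triangle: [B_1B_2B_3] = ½·((-1)·(-11/2−(-10)) + 5·(-10−0) + 7·(0−(-11/2))) = ½·(-9/2 − 50 + 77/2) = -8.
[MB_2B_3] = ½·((19/7)·(-11/2−(-10)) + 5·(-10−(-53/14)) + 7·(-53/14−(-11/2))) = ½·(171/14 − 435/14 + 12) = -24/7, so the B_1-coordinate is (-24/7)/(-8) = 3/7.
[B_1MB_3] = ½·((-1)·(-53/14−(-10)) + (19/7)·(-10−0) + 7·(0−(-53/14))) = ½·(-87/14 − 190/7 + 53/2) = -24/7, so the B_2-coordinate is 3/7.
[B_1B_2M] = ½·((-1)·(-11/2−(-53/14)) + 5·(-53/14−0) + (19/7)·(0−(-11/2))) = ½·(12/7 − 265/14 + 209/14) = -8/7, so the B_3-coordinate is 1/7.
Check: 3/7 + 3/7 + 1/7 = 1.

(3/7, 3/7, 1/7)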